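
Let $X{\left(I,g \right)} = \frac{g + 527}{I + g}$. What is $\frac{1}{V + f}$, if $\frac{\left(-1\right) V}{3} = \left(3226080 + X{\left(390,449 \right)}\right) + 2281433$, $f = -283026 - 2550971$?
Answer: $- \frac{839}{16240136632} \approx -5.1662 \cdot 10^{-8}$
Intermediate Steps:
$X{\left(I,g \right)} = \frac{527 + g}{I + g}$
$f = -2833997$ ($f = -283026 - 2550971 = -2833997$)
$V = - \frac{13862413149}{839}$ ($V = - 3 \left(\left(3226080 + \frac{527 + 449}{390 + 449}\right) + 2281433\right) = - 3 \left(\left(3226080 + \frac{1}{839} \cdot 976\right) + 2281433\right) = - 3 \left(\left(3226080 + \frac{976}{839}\right) + 2281433\right) = - 3 \left(\frac{2706682096}{839} + 2281433\right) = \left(-3\right) \frac{4620804383}{839} = - \frac{13862413149}{839} \approx -1.6523 \cdot 10^{7}$)
$\frac{1}{V + f} = \frac{1}{- \frac{13862413149}{839} - 2833997} = \frac{1}{- \frac{16240136632}{839}} = - \frac{839}{16240136632}$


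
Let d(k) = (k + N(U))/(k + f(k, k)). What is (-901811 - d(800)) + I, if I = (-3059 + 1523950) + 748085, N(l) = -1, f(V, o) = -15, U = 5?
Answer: 1073223726/785 ≈ 1.3672e+6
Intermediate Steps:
d(k) = (-1 + k)/(-15 + k) (d(k) = (k - 1)/(k - 15) = (-1 + k)/(-15 + k))
I = 2268976 (I = 1520891 + 748085 = 2268976)
(-901811 - d(800)) + I = (-901811 - (-1 + 800)/(-15 + 800)) + 2268976 = (-901811 - 799/785) + 2268976 = -707922434/785 + 2268976 = 1073223726/785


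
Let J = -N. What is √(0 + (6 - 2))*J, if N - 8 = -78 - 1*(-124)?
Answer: -108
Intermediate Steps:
N = 54 (N = 8 + (-78 - 1*(-124)) = 8 + (-78 + 124) = 8 + 46 = 54)
J = -54 (J = -1*54 = -54)
√(0 + (6 - 2))*J = √(0 + (6 - 2))*(-54) = √(0 + 4)*(-54) = √4*(-54) = 2*(-54) = -108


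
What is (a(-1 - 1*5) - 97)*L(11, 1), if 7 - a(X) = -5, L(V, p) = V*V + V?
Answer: -11220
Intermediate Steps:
L(V, p) = V + V**2 (L(V, p) = V**2 + V = V + V**2)
a(X) = 12 (a(X) = 7 - 1*(-5) = 7 + 5 = 12)
(a(-1 - 1*5) - 97)*L(11, 1) = (12 - 97)*(11*(1 + 11)) = -935*12 = -85*132 = -11220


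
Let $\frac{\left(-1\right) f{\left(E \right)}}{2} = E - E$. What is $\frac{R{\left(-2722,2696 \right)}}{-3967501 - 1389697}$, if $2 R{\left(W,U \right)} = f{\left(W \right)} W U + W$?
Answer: $\frac{1361}{5357198} \approx 0.00025405$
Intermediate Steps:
$f{\left(E \right)} = 0$ ($f{\left(E \right)} = - 2 \left(E - E\right) = \left(-2\right) 0 = 0$)
$R{\left(W,U \right)} = \frac{W}{2}$ ($R{\left(W,U \right)} = \frac{0 W U + W}{2} = \frac{0 U + W}{2} = \frac{0 + W}{2} = \frac{W}{2}$)
$\frac{R{\left(-2722,2696 \right)}}{-3967501 - 1389697} = \frac{\frac{1}{2} \left(-2722\right)}{-3967501 - 1389697} = - \frac{1361}{-3967501 - 1389697} = - \frac{1361}{-5357198} = \left(-1361\right) \left(- \frac{1}{5357198}\right) = \frac{1361}{5357198}$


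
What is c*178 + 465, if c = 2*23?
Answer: 8653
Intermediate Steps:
c = 46
c*178 + 465 = 46*178 + 465 = 8188 + 465 = 8653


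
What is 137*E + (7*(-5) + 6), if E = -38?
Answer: -5235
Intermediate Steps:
137*E + (7*(-5) + 6) = 137*(-38) + (7*(-5) + 6) = -5206 + (-35 + 6) = -5206 - 29 = -5235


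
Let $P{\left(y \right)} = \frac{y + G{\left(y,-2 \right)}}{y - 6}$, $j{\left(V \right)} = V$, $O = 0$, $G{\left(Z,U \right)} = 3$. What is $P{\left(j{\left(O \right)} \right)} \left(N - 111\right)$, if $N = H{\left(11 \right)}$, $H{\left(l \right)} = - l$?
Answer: $61$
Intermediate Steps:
$N = -11$ ($N = \left(-1\right) 11 = -11$)
$P{\left(y \right)} = \frac{3 + y}{-6 + y}$ ($P{\left(y \right)} = \frac{y + 3}{y - 6} = \frac{3 + y}{-6 + y}$)
$P{\left(j{\left(O \right)} \right)} \left(N - 111\right) = \frac{3 + 0}{-6 + 0} \left(-11 - 111\right) = \frac{1}{-6} \cdot 3 \left(-122\right) = \left(- \frac{1}{6}\right) 3 \left(-122\right) = \left(- \frac{1}{2}\right) \left(-122\right) = 61$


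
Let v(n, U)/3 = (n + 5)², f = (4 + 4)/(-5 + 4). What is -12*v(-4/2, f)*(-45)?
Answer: 14580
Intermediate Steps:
f = -8 (f = 8/(-1) = 8*(-1) = -8)
v(n, U) = 3*(5 + n)² (v(n, U) = 3*(n + 5)² = 3*(5 + n)²)
-12*v(-4/2, f)*(-45) = -36*(5 - 4/2)²*(-45) = -36*(5 - 4*½)²*(-45) = -36*(5 - 2)²*(-45) = -36*3²*(-45) = -36*9*(-45) = -12*27*(-45) = -324*(-45) = 14580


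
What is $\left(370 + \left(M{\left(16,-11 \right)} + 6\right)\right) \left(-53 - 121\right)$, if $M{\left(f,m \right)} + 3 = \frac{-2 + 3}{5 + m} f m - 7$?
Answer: $-68788$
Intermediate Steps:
$M{\left(f,m \right)} = -10 + \frac{f m}{5 + m}$ ($M{\left(f,m \right)} = -3 + \left(\frac{-2 + 3}{5 + m} f m - 7\right) = -3 + \left(1 \frac{1}{5 + m} f m - 7\right) = -3 + \left(\frac{f}{5 + m} m - 7\right) = -3 + \left(\frac{f m}{5 + m} - 7\right) = -3 + \left(-7 + \frac{f m}{5 + m}\right) = -10 + \frac{f m}{5 + m}$)
$\left(370 + \left(M{\left(16,-11 \right)} + 6\right)\right) \left(-53 - 121\right) = \left(370 + \left(\frac{-50 - -110 + 16 \left(-11\right)}{5 - 11} + 6\right)\right) \left(-53 - 121\right) = \left(370 + \left(\frac{-50 + 110 - 176}{-6} + 6\right)\right) \left(-53 - 121\right) = \left(370 + \left(\left(- \frac{1}{6}\right) \left(-116\right) + 6\right)\right) \left(-174\right) = \left(370 + \left(\frac{58}{3} + 6\right)\right) \left(-174\right) = \left(370 + \frac{76}{3}\right) \left(-174\right) = \frac{1186}{3} \left(-174\right) = -68788$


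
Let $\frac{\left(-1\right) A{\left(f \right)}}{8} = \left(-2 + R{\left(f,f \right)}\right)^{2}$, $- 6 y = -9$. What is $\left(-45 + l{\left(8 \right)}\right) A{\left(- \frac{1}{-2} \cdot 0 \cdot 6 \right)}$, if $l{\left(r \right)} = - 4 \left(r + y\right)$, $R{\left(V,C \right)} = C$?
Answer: $2656$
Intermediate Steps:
$y = \frac{3}{2}$ ($y = \left(- \frac{1}{6}\right) \left(-9\right) = \frac{3}{2} \approx 1.5$)
$l{\left(r \right)} = -6 - 4 r$ ($l{\left(r \right)} = - 4 \left(r + \frac{3}{2}\right) = - 4 \left(\frac{3}{2} + r\right) = -6 - 4 r$)
$A{\left(f \right)} = - 8 \left(-2 + f\right)^{2}$
$\left(-45 + l{\left(8 \right)}\right) A{\left(- \frac{1}{-2} \cdot 0 \cdot 6 \right)} = \left(-45 - 38\right) \left(- 8 \left(-2 + - \frac{1}{-2} \cdot 0 \cdot 6\right)^{2}\right) = \left(-45 - 38\right) \left(- 8 \left(-2 + \left(-1\right) \left(- \frac{1}{2}\right) 0 \cdot 6\right)^{2}\right) = \left(-45 - 38\right) \left(- 8 \left(-2 + \frac{1}{2} \cdot 0 \cdot 6\right)^{2}\right) = - 83 \left(- 8 \left(-2 + 0 \cdot 6\right)^{2}\right) = - 83 \left(- 8 \left(-2 + 0\right)^{2}\right) = - 83 \left(- 8 \left(-2\right)^{2}\right) = - 83 \left(\left(-8\right) 4\right) = \left(-83\right) \left(-32\right) = 2656$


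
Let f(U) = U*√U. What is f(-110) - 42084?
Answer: -42084 - 110*I*√110 ≈ -42084.0 - 1153.7*I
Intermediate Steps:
f(U) = U^(3/2)
f(-110) - 42084 = (-110)^(3/2) - 42084 = -110*I*√110 - 42084 = -42084 - 110*I*√110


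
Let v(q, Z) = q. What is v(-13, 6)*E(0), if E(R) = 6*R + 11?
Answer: -143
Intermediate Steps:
E(R) = 11 + 6*R
v(-13, 6)*E(0) = -13*(11 + 6*0) = -13*(11 + 0) = -13*11 = -143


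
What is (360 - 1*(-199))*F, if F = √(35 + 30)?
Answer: 559*√65 ≈ 4506.8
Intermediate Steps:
F = √65 ≈ 8.0623
(360 - 1*(-199))*F = (360 - 1*(-199))*√65 = (360 + 199)*√65 = 559*√65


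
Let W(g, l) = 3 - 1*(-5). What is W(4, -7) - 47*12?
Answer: -556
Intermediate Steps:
W(g, l) = 8 (W(g, l) = 3 + 5 = 8)
W(4, -7) - 47*12 = 8 - 47*12 = 8 - 564 = -556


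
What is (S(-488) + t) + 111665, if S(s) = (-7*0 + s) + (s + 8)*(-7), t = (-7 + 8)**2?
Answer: 114538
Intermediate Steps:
t = 1 (t = 1**2 = 1)
S(s) = -56 - 6*s (S(s) = (0 + s) + (8 + s)*(-7) = s + (-56 - 7*s) = -56 - 6*s)
(S(-488) + t) + 111665 = ((-56 - 6*(-488)) + 1) + 111665 = ((-56 + 2928) + 1) + 111665 = (2872 + 1) + 111665 = 2873 + 111665 = 114538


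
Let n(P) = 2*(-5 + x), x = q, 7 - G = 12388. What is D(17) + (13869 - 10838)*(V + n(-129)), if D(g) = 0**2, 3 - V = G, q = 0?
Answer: 37505594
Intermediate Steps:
G = -12381 (G = 7 - 1*12388 = 7 - 12388 = -12381)
V = 12384 (V = 3 - 1*(-12381) = 3 + 12381 = 12384)
x = 0
D(g) = 0
n(P) = -10 (n(P) = 2*(-5 + 0) = 2*(-5) = -10)
D(17) + (13869 - 10838)*(V + n(-129)) = 0 + (13869 - 10838)*(12384 - 10) = 0 + 3031*12374 = 0 + 37505594 = 37505594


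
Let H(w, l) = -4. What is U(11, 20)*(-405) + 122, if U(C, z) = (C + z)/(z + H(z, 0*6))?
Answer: -10603/16 ≈ -662.69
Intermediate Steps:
U(C, z) = (C + z)/(-4 + z) (U(C, z) = (C + z)/(z - 4) = (C + z)/(-4 + z))
U(11, 20)*(-405) + 122 = ((11 + 20)/(-4 + 20))*(-405) + 122 = (31/16)*(-405) + 122 = -12555/16 + 122 = -10603/16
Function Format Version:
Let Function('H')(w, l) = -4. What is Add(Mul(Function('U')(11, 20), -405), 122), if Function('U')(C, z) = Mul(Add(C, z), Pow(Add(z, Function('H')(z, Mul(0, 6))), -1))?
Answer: Rational(-10603, 16) ≈ -662.69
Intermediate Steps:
Function('U')(C, z) = Mul(Pow(Add(-4, z), -1), Add(C, z)) (Function('U')(C, z) = Mul(Add(C, z), Pow(Add(z, -4), -1)) = Mul(Add(C, z), Pow(Add(-4, z), -1)) = Mul(Pow(Add(-4, z), -1), Add(C, z)))
Add(Mul(Function('U')(11, 20), -405), 122) = Add(Mul(Mul(Pow(Add(-4, 20), -1), Add(11, 20)), -405), 122) = Add(Mul(Mul(Pow(16, -1), 31), -405), 122) = Add(Mul(Mul(Rational(1, 16), 31), -405), 122) = Add(Mul(Rational(31, 16), -405), 122) = Add(Rational(-12555, 16), 122) = Rational(-10603, 16)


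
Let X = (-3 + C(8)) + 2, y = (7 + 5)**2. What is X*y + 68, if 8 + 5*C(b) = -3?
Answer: -1964/5 ≈ -392.80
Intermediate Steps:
C(b) = -11/5 (C(b) = -8/5 + (1/5)*(-3) = -8/5 - 3/5 = -11/5)
y = 144 (y = 12**2 = 144)
X = -16/5 (X = (-3 - 11/5) + 2 = -26/5 + 2 = -16/5 ≈ -3.2000)
X*y + 68 = -16/5*144 + 68 = -2304/5 + 68 = -1964/5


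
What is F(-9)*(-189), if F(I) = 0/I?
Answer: 0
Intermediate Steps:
F(I) = 0
F(-9)*(-189) = 0*(-189) = 0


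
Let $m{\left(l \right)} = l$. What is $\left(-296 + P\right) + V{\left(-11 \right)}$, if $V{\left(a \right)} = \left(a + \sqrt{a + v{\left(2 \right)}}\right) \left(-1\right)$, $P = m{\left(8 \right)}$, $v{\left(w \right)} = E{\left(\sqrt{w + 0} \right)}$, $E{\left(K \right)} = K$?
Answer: $-277 - i \sqrt{11 - \sqrt{2}} \approx -277.0 - 3.0961 i$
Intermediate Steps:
$v{\left(w \right)} = \sqrt{w}$ ($v{\left(w \right)} = \sqrt{w + 0} = \sqrt{w}$)
$P = 8$
$V{\left(a \right)} = - a - \sqrt{a + \sqrt{2}}$ ($V{\left(a \right)} = \left(a + \sqrt{a + \sqrt{2}}\right) \left(-1\right) = - a - \sqrt{a + \sqrt{2}}$)
$\left(-296 + P\right) + V{\left(-11 \right)} = \left(-296 + 8\right) - \left(-11 + \sqrt{-11 + \sqrt{2}}\right) = -288 + \left(11 - \sqrt{-11 + \sqrt{2}}\right) = -277 - \sqrt{-11 + \sqrt{2}}$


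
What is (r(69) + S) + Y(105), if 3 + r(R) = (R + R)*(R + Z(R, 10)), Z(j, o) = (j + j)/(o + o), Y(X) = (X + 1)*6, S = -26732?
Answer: -78124/5 ≈ -15625.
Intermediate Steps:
Y(X) = 6 + 6*X (Y(X) = (1 + X)*6 = 6 + 6*X)
Z(j, o) = j/o (Z(j, o) = (2*j)/((2*o)) = (2*j)*(1/(2*o)) = j/o)
r(R) = -3 + 11*R**2/5 (r(R) = -3 + (R + R)*(R + R/10) = -3 + (2*R)*(R + R*(1/10)) = -3 + (2*R)*(R + R/10) = -3 + (2*R)*(11*R/10) = -3 + 11*R**2/5)
(r(69) + S) + Y(105) = ((-3 + (11/5)*69**2) - 26732) + (6 + 6*105) = ((-3 + (11/5)*4761) - 26732) + (6 + 630) = ((-3 + 52371/5) - 26732) + 636 = (52356/5 - 26732) + 636 = -81304/5 + 636 = -78124/5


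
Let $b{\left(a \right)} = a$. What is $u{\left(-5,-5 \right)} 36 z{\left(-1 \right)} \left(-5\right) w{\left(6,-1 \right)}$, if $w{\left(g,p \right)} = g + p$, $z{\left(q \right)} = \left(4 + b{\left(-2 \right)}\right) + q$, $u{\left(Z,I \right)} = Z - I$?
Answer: $0$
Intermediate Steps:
$z{\left(q \right)} = 2 + q$ ($z{\left(q \right)} = \left(4 - 2\right) + q = 2 + q$)
$u{\left(-5,-5 \right)} 36 z{\left(-1 \right)} \left(-5\right) w{\left(6,-1 \right)} = \left(-5 - -5\right) 36 \left(2 - 1\right) \left(-5\right) \left(6 - 1\right) = \left(-5 + 5\right) 36 \cdot 1 \left(-5\right) 5 = 0 \cdot 36 \left(\left(-5\right) 5\right) = 0 \left(-25\right) = 0$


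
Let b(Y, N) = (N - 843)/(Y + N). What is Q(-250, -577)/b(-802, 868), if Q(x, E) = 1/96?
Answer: 11/400 ≈ 0.027500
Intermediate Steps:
Q(x, E) = 1/96
b(Y, N) = (-843 + N)/(N + Y)
Q(-250, -577)/b(-802, 868) = 1/(96*(((-843 + 868)/(868 - 802)))) = 1/(96*((25/66))) = 1/(96*(((1/66)*25))) = 1/(96*(25/66)) = (1/96)*(66/25) = 11/400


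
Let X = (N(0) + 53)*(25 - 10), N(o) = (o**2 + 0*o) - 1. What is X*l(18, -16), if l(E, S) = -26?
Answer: -20280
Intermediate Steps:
N(o) = -1 + o**2 (N(o) = (o**2 + 0) - 1 = o**2 - 1 = -1 + o**2)
X = 780 (X = ((-1 + 0**2) + 53)*(25 - 10) = ((-1 + 0) + 53)*15 = (-1 + 53)*15 = 52*15 = 780)
X*l(18, -16) = 780*(-26) = -20280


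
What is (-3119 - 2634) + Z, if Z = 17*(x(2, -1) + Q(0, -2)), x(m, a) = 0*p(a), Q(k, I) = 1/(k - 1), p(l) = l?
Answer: -5770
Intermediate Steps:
Q(k, I) = 1/(-1 + k)
x(m, a) = 0 (x(m, a) = 0*a = 0)
Z = -17 (Z = 17*(0 + 1/(-1 + 0)) = 17*(0 + 1/(-1)) = 17*(0 - 1) = 17*(-1) = -17)
(-3119 - 2634) + Z = (-3119 - 2634) - 17 = -5753 - 17 = -5770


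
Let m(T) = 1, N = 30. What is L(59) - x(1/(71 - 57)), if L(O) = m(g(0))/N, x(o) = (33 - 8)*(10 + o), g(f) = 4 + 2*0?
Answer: -26434/105 ≈ -251.75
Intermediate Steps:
g(f) = 4 (g(f) = 4 + 0 = 4)
x(o) = 250 + 25*o (x(o) = 25*(10 + o) = 250 + 25*o)
L(O) = 1/30
L(59) - x(1/(71 - 57)) = 1/30 - (250 + 25/(71 - 57)) = 1/30 - (250 + 25/14) = 1/30 - 1*3525/14 = 1/30 - 3525/14 = -26434/105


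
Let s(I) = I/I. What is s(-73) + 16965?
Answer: 16966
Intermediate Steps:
s(I) = 1
s(-73) + 16965 = 1 + 16965 = 16966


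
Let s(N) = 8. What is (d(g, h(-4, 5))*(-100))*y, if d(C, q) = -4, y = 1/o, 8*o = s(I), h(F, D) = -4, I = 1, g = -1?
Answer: 400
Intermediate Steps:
o = 1 (o = (1/8)*8 = 1)
y = 1 (y = 1/1 = 1)
(d(g, h(-4, 5))*(-100))*y = -4*(-100)*1 = 400*1 = 400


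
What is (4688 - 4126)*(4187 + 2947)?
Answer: 4009308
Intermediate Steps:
(4688 - 4126)*(4187 + 2947) = 562*7134 = 4009308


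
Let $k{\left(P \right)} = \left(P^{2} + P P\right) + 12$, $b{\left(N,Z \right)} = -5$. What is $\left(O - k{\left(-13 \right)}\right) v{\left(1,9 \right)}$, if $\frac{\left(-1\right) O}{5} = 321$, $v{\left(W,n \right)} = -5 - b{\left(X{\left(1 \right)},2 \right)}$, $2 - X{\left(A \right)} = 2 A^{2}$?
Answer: $0$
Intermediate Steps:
$X{\left(A \right)} = 2 - 2 A^{2}$
$k{\left(P \right)} = 12 + 2 P^{2}$ ($k{\left(P \right)} = \left(P^{2} + P^{2}\right) + 12 = 2 P^{2} + 12 = 12 + 2 P^{2}$)
$v{\left(W,n \right)} = 0$ ($v{\left(W,n \right)} = -5 - -5 = -5 + 5 = 0$)
$O = -1605$ ($O = \left(-5\right) 321 = -1605$)
$\left(O - k{\left(-13 \right)}\right) v{\left(1,9 \right)} = \left(-1605 - \left(12 + 2 \left(-13\right)^{2}\right)\right) 0 = \left(-1605 - \left(12 + 2 \cdot 169\right)\right) 0 = \left(-1605 - \left(12 + 338\right)\right) 0 = \left(-1605 - 350\right) 0 = \left(-1955\right) 0 = 0$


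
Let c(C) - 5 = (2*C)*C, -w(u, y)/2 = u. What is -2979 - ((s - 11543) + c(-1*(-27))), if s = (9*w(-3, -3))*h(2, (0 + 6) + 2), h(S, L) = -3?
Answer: 7263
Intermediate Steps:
w(u, y) = -2*u
c(C) = 5 + 2*C² (c(C) = 5 + (2*C)*C = 5 + 2*C²)
s = -162 (s = (9*(-2*(-3)))*(-3) = (9*6)*(-3) = 54*(-3) = -162)
-2979 - ((s - 11543) + c(-1*(-27))) = -2979 - ((-162 - 11543) + (5 + 2*(-1*(-27))²)) = -2979 - (-11705 + (5 + 2*27²)) = -2979 - (-11705 + (5 + 2*729)) = -2979 - (-11705 + (5 + 1458)) = -2979 - (-11705 + 1463) = -2979 - 1*(-10242) = -2979 + 10242 = 7263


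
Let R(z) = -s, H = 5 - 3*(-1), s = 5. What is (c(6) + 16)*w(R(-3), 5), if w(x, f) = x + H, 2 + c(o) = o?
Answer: 60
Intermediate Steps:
H = 8 (H = 5 + 3 = 8)
c(o) = -2 + o
R(z) = -5 (R(z) = -1*5 = -5)
w(x, f) = 8 + x (w(x, f) = x + 8 = 8 + x)
(c(6) + 16)*w(R(-3), 5) = ((-2 + 6) + 16)*(8 - 5) = (4 + 16)*3 = 20*3 = 60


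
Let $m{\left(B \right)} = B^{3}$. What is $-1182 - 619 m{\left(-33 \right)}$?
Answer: $22243821$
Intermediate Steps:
$-1182 - 619 m{\left(-33 \right)} = -1182 - 619 \left(-33\right)^{3} = -1182 - -22245003 = -1182 + 22245003 = 22243821$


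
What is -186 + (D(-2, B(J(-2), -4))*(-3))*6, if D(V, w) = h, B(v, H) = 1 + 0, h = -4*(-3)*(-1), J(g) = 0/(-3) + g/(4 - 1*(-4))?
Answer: 30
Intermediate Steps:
J(g) = g/8 (J(g) = 0*(-⅓) + g/(4 + 4) = 0 + g/8 = g/8)
h = -12 (h = 12*(-1) = -12)
B(v, H) = 1
D(V, w) = -12
-186 + (D(-2, B(J(-2), -4))*(-3))*6 = -186 - 12*(-3)*6 = -186 + 36*6 = -186 + 216 = 30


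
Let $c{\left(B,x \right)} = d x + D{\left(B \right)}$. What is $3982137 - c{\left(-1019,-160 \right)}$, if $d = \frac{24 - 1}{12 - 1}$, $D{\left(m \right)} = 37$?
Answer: $\frac{43806780}{11} \approx 3.9824 \cdot 10^{6}$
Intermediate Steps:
$d = \frac{23}{11} \approx 2.0909$
$c{\left(B,x \right)} = 37 + \frac{23 x}{11}$ ($c{\left(B,x \right)} = \frac{23 x}{11} + 37 = 37 + \frac{23 x}{11}$)
$3982137 - c{\left(-1019,-160 \right)} = 3982137 - \left(37 + \frac{23}{11} \left(-160\right)\right) = 3982137 - \left(37 - \frac{3680}{11}\right) = 3982137 - - \frac{3273}{11} = 3982137 + \frac{3273}{11} = \frac{43806780}{11}$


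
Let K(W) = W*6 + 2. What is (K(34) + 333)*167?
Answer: 90013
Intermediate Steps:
K(W) = 2 + 6*W (K(W) = 6*W + 2 = 2 + 6*W)
(K(34) + 333)*167 = ((2 + 6*34) + 333)*167 = ((2 + 204) + 333)*167 = (206 + 333)*167 = 539*167 = 90013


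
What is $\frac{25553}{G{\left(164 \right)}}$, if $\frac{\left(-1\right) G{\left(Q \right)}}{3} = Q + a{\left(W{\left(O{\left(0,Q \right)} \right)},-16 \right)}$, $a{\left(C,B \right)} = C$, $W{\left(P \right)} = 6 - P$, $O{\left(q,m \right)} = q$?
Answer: $- \frac{25553}{510} \approx -50.104$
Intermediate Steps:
$G{\left(Q \right)} = -18 - 3 Q$ ($G{\left(Q \right)} = - 3 \left(Q + \left(6 - 0\right)\right) = - 3 \left(Q + \left(6 + 0\right)\right) = - 3 \left(Q + 6\right) = - 3 \left(6 + Q\right) = -18 - 3 Q$)
$\frac{25553}{G{\left(164 \right)}} = \frac{25553}{-18 - 492} = \frac{25553}{-510} = 25553 \left(- \frac{1}{510}\right) = - \frac{25553}{510}$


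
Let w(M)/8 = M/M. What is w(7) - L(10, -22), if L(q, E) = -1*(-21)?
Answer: -13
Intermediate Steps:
w(M) = 8 (w(M) = 8*(M/M) = 8*1 = 8)
L(q, E) = 21
w(7) - L(10, -22) = 8 - 1*21 = 8 - 21 = -13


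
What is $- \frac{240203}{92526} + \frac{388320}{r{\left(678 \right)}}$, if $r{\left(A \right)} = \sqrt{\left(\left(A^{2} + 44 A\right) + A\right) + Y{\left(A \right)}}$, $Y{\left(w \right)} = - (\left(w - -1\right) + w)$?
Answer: $- \frac{240203}{92526} + \frac{388320 \sqrt{488837}}{488837} \approx 552.81$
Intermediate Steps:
$Y{\left(w \right)} = -1 - 2 w$ ($Y{\left(w \right)} = - (\left(w + 1\right) + w) = - (\left(1 + w\right) + w) = - (1 + 2 w) = -1 - 2 w$)
$r{\left(A \right)} = \sqrt{-1 + A^{2} + 43 A}$ ($r{\left(A \right)} = \sqrt{\left(\left(A^{2} + 44 A\right) + A\right) - \left(1 + 2 A\right)} = \sqrt{\left(A^{2} + 45 A\right) - \left(1 + 2 A\right)} = \sqrt{-1 + A^{2} + 43 A}$)
$- \frac{240203}{92526} + \frac{388320}{r{\left(678 \right)}} = - \frac{240203}{92526} + \frac{388320}{\sqrt{-1 + 678^{2} + 43 \cdot 678}} = \left(-240203\right) \frac{1}{92526} + \frac{388320}{\sqrt{-1 + 459684 + 29154}} = - \frac{240203}{92526} + \frac{388320}{\sqrt{488837}} = - \frac{240203}{92526} + 388320 \frac{\sqrt{488837}}{488837} = - \frac{240203}{92526} + \frac{388320 \sqrt{488837}}{488837}$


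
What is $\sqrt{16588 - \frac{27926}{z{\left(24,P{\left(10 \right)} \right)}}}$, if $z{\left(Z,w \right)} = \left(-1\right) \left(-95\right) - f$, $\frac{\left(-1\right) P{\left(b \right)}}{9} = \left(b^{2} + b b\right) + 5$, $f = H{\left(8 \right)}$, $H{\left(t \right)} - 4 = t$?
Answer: $\frac{\sqrt{111956874}}{83} \approx 127.48$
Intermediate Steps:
$H{\left(t \right)} = 4 + t$
$f = 12$ ($f = 4 + 8 = 12$)
$P{\left(b \right)} = -45 - 18 b^{2}$ ($P{\left(b \right)} = - 9 \left(\left(b^{2} + b b\right) + 5\right) = - 9 \left(\left(b^{2} + b^{2}\right) + 5\right) = - 9 \left(2 b^{2} + 5\right) = - 9 \left(5 + 2 b^{2}\right) = -45 - 18 b^{2}$)
$z{\left(Z,w \right)} = 83$ ($z{\left(Z,w \right)} = \left(-1\right) \left(-95\right) - 12 = 95 - 12 = 83$)
$\sqrt{16588 - \frac{27926}{z{\left(24,P{\left(10 \right)} \right)}}} = \sqrt{16588 - \frac{27926}{83}} = \sqrt{\frac{1348878}{83}} = \frac{\sqrt{111956874}}{83}$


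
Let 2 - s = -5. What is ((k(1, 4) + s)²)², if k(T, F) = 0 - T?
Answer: 1296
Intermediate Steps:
s = 7 (s = 2 - 1*(-5) = 2 + 5 = 7)
k(T, F) = -T
((k(1, 4) + s)²)² = ((-1*1 + 7)²)² = ((-1 + 7)²)² = (6²)² = 36² = 1296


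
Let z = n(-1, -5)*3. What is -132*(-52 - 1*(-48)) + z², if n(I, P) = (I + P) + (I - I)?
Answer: 852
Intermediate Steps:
n(I, P) = I + P (n(I, P) = (I + P) + 0 = I + P)
z = -18 (z = (-1 - 5)*3 = -6*3 = -18)
-132*(-52 - 1*(-48)) + z² = -132*(-52 - 1*(-48)) + (-18)² = -132*(-52 + 48) + 324 = -132*(-4) + 324 = 528 + 324 = 852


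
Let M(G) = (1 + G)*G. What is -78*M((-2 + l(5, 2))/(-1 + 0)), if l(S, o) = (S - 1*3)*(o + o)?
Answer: -2340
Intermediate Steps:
l(S, o) = 2*o*(-3 + S) (l(S, o) = (S - 3)*(2*o) = (-3 + S)*(2*o) = 2*o*(-3 + S))
M(G) = G*(1 + G)
-78*M((-2 + l(5, 2))/(-1 + 0)) = -78*(-2 + 2*2*(-3 + 5))/(-1 + 0)*(1 + (-2 + 2*2*(-3 + 5))/(-1 + 0)) = -78*(-2 + 2*2*2)/(-1)*(1 + (-2 + 2*2*2)/(-1)) = -78*(-2 + 8)*(-1)*(1 + (-2 + 8)*(-1)) = -78*6*(-1)*(1 + 6*(-1)) = -(-468)*(1 - 6) = -(-468)*(-5) = -78*30 = -2340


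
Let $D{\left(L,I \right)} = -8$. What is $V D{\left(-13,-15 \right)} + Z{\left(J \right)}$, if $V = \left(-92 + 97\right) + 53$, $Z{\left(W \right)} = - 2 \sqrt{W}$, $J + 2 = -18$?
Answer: $-464 - 4 i \sqrt{5} \approx -464.0 - 8.9443 i$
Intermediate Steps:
$J = -20$ ($J = -2 - 18 = -20$)
$V = 58$ ($V = 5 + 53 = 58$)
$V D{\left(-13,-15 \right)} + Z{\left(J \right)} = 58 \left(-8\right) - 2 \sqrt{-20} = -464 - 2 \cdot 2 i \sqrt{5} = -464 - 4 i \sqrt{5}$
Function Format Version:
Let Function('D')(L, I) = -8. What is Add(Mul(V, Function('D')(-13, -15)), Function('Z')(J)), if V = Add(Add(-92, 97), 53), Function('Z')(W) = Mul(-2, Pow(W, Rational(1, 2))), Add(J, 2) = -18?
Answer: Add(-464, Mul(-4, I, Pow(5, Rational(1, 2)))) ≈ Add(-464.00, Mul(-8.9443, I))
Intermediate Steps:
J = -20 (J = Add(-2, -18) = -20)
V = 58 (V = Add(5, 53) = 58)
Add(Mul(V, Function('D')(-13, -15)), Function('Z')(J)) = Add(Mul(58, -8), Mul(-2, Pow(-20, Rational(1, 2)))) = Add(-464, Mul(-2, Mul(2, I, Pow(5, Rational(1, 2))))) = Add(-464, Mul(-4, I, Pow(5, Rational(1, 2))))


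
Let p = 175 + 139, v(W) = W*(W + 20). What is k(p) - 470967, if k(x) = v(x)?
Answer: -366091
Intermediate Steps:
v(W) = W*(20 + W)
p = 314
k(x) = x*(20 + x)
k(p) - 470967 = 314*(20 + 314) - 470967 = 314*334 - 470967 = 104876 - 470967 = -366091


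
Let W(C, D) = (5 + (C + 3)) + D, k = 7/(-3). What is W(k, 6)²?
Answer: 1225/9 ≈ 136.11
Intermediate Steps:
k = -7/3 (k = 7*(-⅓) = -7/3 ≈ -2.3333)
W(C, D) = 8 + C + D (W(C, D) = (5 + (3 + C)) + D = (8 + C) + D = 8 + C + D)
W(k, 6)² = (8 - 7/3 + 6)² = (35/3)² = 1225/9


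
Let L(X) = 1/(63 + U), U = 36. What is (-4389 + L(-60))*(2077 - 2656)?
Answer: 83860430/33 ≈ 2.5412e+6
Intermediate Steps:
L(X) = 1/99 (L(X) = 1/(63 + 36) = 1/99)
(-4389 + L(-60))*(2077 - 2656) = (-4389 + 1/99)*(2077 - 2656) = -434510/99*(-579) = 83860430/33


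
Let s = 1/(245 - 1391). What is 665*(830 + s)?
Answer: 632534035/1146 ≈ 5.5195e+5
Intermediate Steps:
s = -1/1146 (s = 1/(-1146) = -1/1146 ≈ -0.00087260)
665*(830 + s) = 665*(830 - 1/1146) = 665*(951179/1146) = 632534035/1146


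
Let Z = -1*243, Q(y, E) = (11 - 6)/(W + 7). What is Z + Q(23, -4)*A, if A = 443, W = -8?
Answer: -2458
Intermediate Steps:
Q(y, E) = -5 (Q(y, E) = (11 - 6)/(-8 + 7) = 5/(-1) = 5*(-1) = -5)
Z = -243
Z + Q(23, -4)*A = -243 - 5*443 = -243 - 2215 = -2458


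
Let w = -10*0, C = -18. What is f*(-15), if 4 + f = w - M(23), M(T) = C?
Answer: -210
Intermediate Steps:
M(T) = -18
w = 0
f = 14 (f = -4 + (0 - 1*(-18)) = -4 + (0 + 18) = -4 + 18 = 14)
f*(-15) = 14*(-15) = -210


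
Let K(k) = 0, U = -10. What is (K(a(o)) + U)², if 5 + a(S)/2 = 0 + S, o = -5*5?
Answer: 100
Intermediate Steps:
o = -25
a(S) = -10 + 2*S (a(S) = -10 + 2*(0 + S) = -10 + 2*S)
(K(a(o)) + U)² = (0 - 10)² = (-10)² = 100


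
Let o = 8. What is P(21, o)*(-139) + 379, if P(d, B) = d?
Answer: -2540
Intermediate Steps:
P(21, o)*(-139) + 379 = 21*(-139) + 379 = -2919 + 379 = -2540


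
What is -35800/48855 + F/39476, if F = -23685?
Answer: -514074295/385719996 ≈ -1.3328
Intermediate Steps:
-35800/48855 + F/39476 = -35800/48855 - 23685/39476 = -35800*1/48855 - 23685*1/39476 = -7160/9771 - 23685/39476 = -514074295/385719996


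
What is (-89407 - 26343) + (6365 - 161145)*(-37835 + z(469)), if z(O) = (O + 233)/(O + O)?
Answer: 2746402895170/469 ≈ 5.8559e+9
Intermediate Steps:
z(O) = (233 + O)/(2*O) (z(O) = (233 + O)/((2*O)) = (233 + O)*(1/(2*O)) = (233 + O)/(2*O))
(-89407 - 26343) + (6365 - 161145)*(-37835 + z(469)) = (-89407 - 26343) + (6365 - 161145)*(-37835 + (1/2)*(233 + 469)/469) = -115750 - 154780*(-37835 + (1/2)*(1/469)*702) = -115750 - 154780*(-37835 + 351/469) = -115750 - 154780*(-17744264/469) = -115750 + 2746457181920/469 = 2746402895170/469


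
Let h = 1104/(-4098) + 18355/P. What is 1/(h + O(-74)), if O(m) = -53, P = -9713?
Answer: -6633979/365924544 ≈ -0.018129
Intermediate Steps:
h = -14323657/6633979 (h = 1104/(-4098) + 18355/(-9713) = 1104*(-1/4098) + 18355*(-1/9713) = -184/683 - 18355/9713 = -14323657/6633979 ≈ -2.1591)
1/(h + O(-74)) = 1/(-14323657/6633979 - 53) = 1/(-365924544/6633979) = -6633979/365924544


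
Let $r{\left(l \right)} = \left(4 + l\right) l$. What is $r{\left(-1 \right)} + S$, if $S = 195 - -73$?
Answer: $265$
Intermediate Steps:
$r{\left(l \right)} = l \left(4 + l\right)$
$S = 268$ ($S = 195 + 73 = 268$)
$r{\left(-1 \right)} + S = - (4 - 1) + 268 = \left(-1\right) 3 + 268 = -3 + 268 = 265$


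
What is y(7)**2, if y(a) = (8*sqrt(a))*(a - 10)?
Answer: 4032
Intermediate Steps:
y(a) = 8*sqrt(a)*(-10 + a) (y(a) = (8*sqrt(a))*(-10 + a) = 8*sqrt(a)*(-10 + a))
y(7)**2 = (8*sqrt(7)*(-10 + 7))**2 = (8*sqrt(7)*(-3))**2 = (-24*sqrt(7))**2 = 4032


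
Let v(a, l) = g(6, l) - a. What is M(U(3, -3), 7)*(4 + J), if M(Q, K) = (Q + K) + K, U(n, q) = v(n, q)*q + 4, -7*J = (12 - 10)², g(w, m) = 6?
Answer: 216/7 ≈ 30.857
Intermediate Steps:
J = -4/7 (J = -(12 - 10)²/7 = -⅐*2² = -⅐*4 = -4/7 ≈ -0.57143)
v(a, l) = 6 - a
U(n, q) = 4 + q*(6 - n) (U(n, q) = (6 - n)*q + 4 = q*(6 - n) + 4 = 4 + q*(6 - n))
M(Q, K) = Q + 2*K (M(Q, K) = (K + Q) + K = Q + 2*K)
M(U(3, -3), 7)*(4 + J) = ((4 - 1*(-3)*(-6 + 3)) + 2*7)*(4 - 4/7) = ((4 - 1*(-3)*(-3)) + 14)*(24/7) = ((4 - 9) + 14)*(24/7) = (-5 + 14)*(24/7) = 9*(24/7) = 216/7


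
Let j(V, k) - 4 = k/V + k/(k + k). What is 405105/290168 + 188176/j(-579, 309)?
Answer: 21077244493003/444247208 ≈ 47445.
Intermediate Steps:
j(V, k) = 9/2 + k/V (j(V, k) = 4 + (k/V + k/(k + k)) = 4 + (k/V + k/((2*k))) = 4 + (k/V + k*(1/(2*k))) = 4 + (k/V + 1/2) = 4 + (1/2 + k/V) = 9/2 + k/V)
405105/290168 + 188176/j(-579, 309) = 405105/290168 + 188176/(9/2 + 309/(-579)) = 405105*(1/290168) + 188176/(9/2 + 309*(-1/579)) = 405105/290168 + 188176/(9/2 - 103/193) = 405105/290168 + 188176/(1531/386) = 405105/290168 + 188176*(386/1531) = 405105/290168 + 72635936/1531 = 21077244493003/444247208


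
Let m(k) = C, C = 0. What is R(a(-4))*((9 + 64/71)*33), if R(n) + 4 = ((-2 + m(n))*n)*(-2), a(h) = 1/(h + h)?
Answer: -208791/142 ≈ -1470.4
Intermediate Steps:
a(h) = 1/(2*h)
m(k) = 0
R(n) = -4 + 4*n (R(n) = -4 + ((-2 + 0)*n)*(-2) = -4 - 2*n*(-2) = -4 + 4*n)
R(a(-4))*((9 + 64/71)*33) = (-4 + 4*((1/2)/(-4)))*((9 + 64/71)*33) = (-4 + 4*((1/2)*(-1/4)))*((9 + 64*(1/71))*33) = (-4 + 4*(-1/8))*((9 + 64/71)*33) = (-4 - 1/2)*((703/71)*33) = -9/2*23199/71 = -208791/142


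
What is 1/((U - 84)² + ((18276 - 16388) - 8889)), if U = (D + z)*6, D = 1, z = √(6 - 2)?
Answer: -1/2645 ≈ -0.00037807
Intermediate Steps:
z = 2 (z = √4 = 2)
U = 18 (U = (1 + 2)*6 = 3*6 = 18)
1/((U - 84)² + ((18276 - 16388) - 8889)) = 1/((18 - 84)² + ((18276 - 16388) - 8889)) = 1/((-66)² + (1888 - 8889)) = 1/(4356 - 7001) = 1/(-2645) = -1/2645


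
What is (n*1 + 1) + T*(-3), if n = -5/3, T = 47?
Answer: -425/3 ≈ -141.67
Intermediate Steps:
n = -5/3 (n = -5*⅓ = -5/3 ≈ -1.6667)
(n*1 + 1) + T*(-3) = (-5/3*1 + 1) + 47*(-3) = (-5/3 + 1) - 141 = -⅔ - 141 = -425/3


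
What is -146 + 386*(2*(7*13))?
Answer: 70106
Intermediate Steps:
-146 + 386*(2*(7*13)) = -146 + 386*(2*91) = -146 + 386*182 = -146 + 70252 = 70106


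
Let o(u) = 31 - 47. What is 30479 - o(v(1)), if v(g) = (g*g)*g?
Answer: 30495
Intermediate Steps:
v(g) = g**3 (v(g) = g**2*g = g**3)
o(u) = -16
30479 - o(v(1)) = 30479 - 1*(-16) = 30479 + 16 = 30495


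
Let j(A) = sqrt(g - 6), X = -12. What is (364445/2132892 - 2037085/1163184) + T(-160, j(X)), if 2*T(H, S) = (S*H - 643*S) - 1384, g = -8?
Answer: -143394624384293/206745487344 - 803*I*sqrt(14)/2 ≈ -693.58 - 1502.3*I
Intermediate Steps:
j(A) = I*sqrt(14) (j(A) = sqrt(-8 - 6) = sqrt(-14) = I*sqrt(14))
T(H, S) = -692 - 643*S/2 + H*S/2 (T(H, S) = ((S*H - 643*S) - 1384)/2 = ((H*S - 643*S) - 1384)/2 = ((-643*S + H*S) - 1384)/2 = (-1384 - 643*S + H*S)/2 = -692 - 643*S/2 + H*S/2)
(364445/2132892 - 2037085/1163184) + T(-160, j(X)) = (364445/2132892 - 2037085/1163184) + (-692 - 643*I*sqrt(14)/2 + (1/2)*(-160)*(I*sqrt(14))) = (364445*(1/2132892) - 2037085*1/1163184) + (-692 - 643*I*sqrt(14)/2 - 80*I*sqrt(14)) = (364445/2132892 - 2037085/1163184) + (-692 - 803*I*sqrt(14)/2) = -326747142245/206745487344 + (-692 - 803*I*sqrt(14)/2) = -143394624384293/206745487344 - 803*I*sqrt(14)/2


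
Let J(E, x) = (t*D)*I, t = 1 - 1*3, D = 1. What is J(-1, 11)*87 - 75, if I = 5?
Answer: -945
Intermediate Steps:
t = -2 (t = 1 - 3 = -2)
J(E, x) = -10 (J(E, x) = -2*1*5 = -2*5 = -10)
J(-1, 11)*87 - 75 = -10*87 - 75 = -870 - 75 = -945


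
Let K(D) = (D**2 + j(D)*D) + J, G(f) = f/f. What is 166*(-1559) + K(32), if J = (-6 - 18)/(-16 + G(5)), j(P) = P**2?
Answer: -1125002/5 ≈ -2.2500e+5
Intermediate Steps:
G(f) = 1
J = 8/5 (J = (-6 - 18)/(-16 + 1) = -24/(-15) = -24*(-1/15) = 8/5 ≈ 1.6000)
K(D) = 8/5 + D**2 + D**3 (K(D) = (D**2 + D**2*D) + 8/5 = (D**2 + D**3) + 8/5 = 8/5 + D**2 + D**3)
166*(-1559) + K(32) = 166*(-1559) + (8/5 + 32**2 + 32**3) = -258794 + (8/5 + 1024 + 32768) = -258794 + 168968/5 = -1125002/5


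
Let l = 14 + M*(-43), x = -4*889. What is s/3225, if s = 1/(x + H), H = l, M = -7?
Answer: -1/10452225 ≈ -9.5673e-8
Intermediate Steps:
x = -3556
l = 315 (l = 14 - 7*(-43) = 14 + 301 = 315)
H = 315
s = -1/3241 (s = 1/(-3556 + 315) = 1/(-3241) = -1/3241 ≈ -0.00030855)
s/3225 = -1/3241/3225 = -1/3241*1/3225 = -1/10452225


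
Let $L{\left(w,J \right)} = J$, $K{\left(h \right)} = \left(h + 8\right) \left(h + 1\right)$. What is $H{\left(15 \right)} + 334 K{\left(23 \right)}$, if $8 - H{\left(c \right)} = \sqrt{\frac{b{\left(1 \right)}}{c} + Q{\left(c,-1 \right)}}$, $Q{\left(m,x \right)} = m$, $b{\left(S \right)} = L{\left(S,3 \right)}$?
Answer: $248504 - \frac{2 \sqrt{95}}{5} \approx 2.485 \cdot 10^{5}$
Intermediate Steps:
$K{\left(h \right)} = \left(1 + h\right) \left(8 + h\right)$ ($K{\left(h \right)} = \left(8 + h\right) \left(1 + h\right) = \left(1 + h\right) \left(8 + h\right)$)
$b{\left(S \right)} = 3$
$H{\left(c \right)} = 8 - \sqrt{c + \frac{3}{c}}$ ($H{\left(c \right)} = 8 - \sqrt{\frac{3}{c} + c} = 8 - \sqrt{c + \frac{3}{c}}$)
$H{\left(15 \right)} + 334 K{\left(23 \right)} = \left(8 - \sqrt{15 + \frac{3}{15}}\right) + 334 \left(8 + 23^{2} + 9 \cdot 23\right) = \left(8 - \sqrt{15 + 3 \cdot \frac{1}{15}}\right) + 334 \left(8 + 529 + 207\right) = \left(8 - \sqrt{15 + \frac{1}{5}}\right) + 334 \cdot 744 = \left(8 - \sqrt{\frac{76}{5}}\right) + 248496 = \left(8 - \frac{2 \sqrt{95}}{5}\right) + 248496 = 248504 - \frac{2 \sqrt{95}}{5}$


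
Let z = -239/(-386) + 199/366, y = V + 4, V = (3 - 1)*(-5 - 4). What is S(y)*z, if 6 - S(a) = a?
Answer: 821440/35319 ≈ 23.258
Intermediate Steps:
V = -18 (V = 2*(-9) = -18)
y = -14 (y = -18 + 4 = -14)
S(a) = 6 - a
z = 41072/35319 (z = -239*(-1/386) + 199*(1/366) = 239/386 + 199/366 = 41072/35319 ≈ 1.1629)
S(y)*z = (6 - 1*(-14))*(41072/35319) = (6 + 14)*(41072/35319) = 20*(41072/35319) = 821440/35319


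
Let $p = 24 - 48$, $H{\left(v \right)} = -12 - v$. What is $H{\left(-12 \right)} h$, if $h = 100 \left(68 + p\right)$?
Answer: $0$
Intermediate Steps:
$p = -24$ ($p = 24 - 48 = -24$)
$h = 4400$ ($h = 100 \left(68 - 24\right) = 100 \cdot 44 = 4400$)
$H{\left(-12 \right)} h = \left(-12 - -12\right) 4400 = \left(-12 + 12\right) 4400 = 0 \cdot 4400 = 0$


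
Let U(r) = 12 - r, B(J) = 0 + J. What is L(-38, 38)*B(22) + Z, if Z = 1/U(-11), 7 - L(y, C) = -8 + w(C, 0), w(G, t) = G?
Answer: -11637/23 ≈ -505.96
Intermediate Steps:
B(J) = J
L(y, C) = 15 - C (L(y, C) = 7 - (-8 + C) = 7 + (8 - C) = 15 - C)
Z = 1/23 (Z = 1/(12 - 1*(-11)) = 1/(12 + 11) = 1/23 ≈ 0.043478)
L(-38, 38)*B(22) + Z = (15 - 1*38)*22 + 1/23 = (15 - 38)*22 + 1/23 = -23*22 + 1/23 = -506 + 1/23 = -11637/23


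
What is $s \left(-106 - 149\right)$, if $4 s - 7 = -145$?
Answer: $\frac{17595}{2} \approx 8797.5$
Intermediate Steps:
$s = - \frac{69}{2}$ ($s = \frac{7}{4} + \frac{1}{4} \left(-145\right) = \frac{7}{4} - \frac{145}{4} = - \frac{69}{2} \approx -34.5$)
$s \left(-106 - 149\right) = - \frac{69 \left(-106 - 149\right)}{2} = \left(- \frac{69}{2}\right) \left(-255\right) = \frac{17595}{2}$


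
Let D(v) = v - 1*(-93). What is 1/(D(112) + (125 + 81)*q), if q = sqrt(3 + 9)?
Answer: -205/467207 + 412*sqrt(3)/467207 ≈ 0.0010886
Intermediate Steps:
q = 2*sqrt(3) (q = sqrt(12) = 2*sqrt(3) ≈ 3.4641)
D(v) = 93 + v (D(v) = v + 93 = 93 + v)
1/(D(112) + (125 + 81)*q) = 1/((93 + 112) + (125 + 81)*(2*sqrt(3))) = 1/(205 + 206*(2*sqrt(3))) = 1/(205 + 412*sqrt(3))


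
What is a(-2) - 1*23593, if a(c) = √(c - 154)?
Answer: -23593 + 2*I*√39 ≈ -23593.0 + 12.49*I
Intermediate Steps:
a(c) = √(-154 + c)
a(-2) - 1*23593 = √(-154 - 2) - 1*23593 = √(-156) - 23593 = 2*I*√39 - 23593 = -23593 + 2*I*√39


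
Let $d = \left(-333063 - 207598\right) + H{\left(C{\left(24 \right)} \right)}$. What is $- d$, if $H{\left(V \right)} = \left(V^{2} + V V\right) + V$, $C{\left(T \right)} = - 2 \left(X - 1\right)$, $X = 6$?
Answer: $540471$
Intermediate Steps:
$C{\left(T \right)} = -10$ ($C{\left(T \right)} = - 2 \left(6 - 1\right) = \left(-2\right) 5 = -10$)
$H{\left(V \right)} = V + 2 V^{2}$ ($H{\left(V \right)} = \left(V^{2} + V^{2}\right) + V = 2 V^{2} + V = V + 2 V^{2}$)
$d = -540471$ ($d = \left(-333063 - 207598\right) - 10 \left(1 + 2 \left(-10\right)\right) = -540661 - 10 \left(1 - 20\right) = -540661 - -190 = -540661 + 190 = -540471$)
$- d = \left(-1\right) \left(-540471\right) = 540471$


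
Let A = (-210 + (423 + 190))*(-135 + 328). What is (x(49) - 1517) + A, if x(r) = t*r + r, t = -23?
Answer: 75184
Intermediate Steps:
x(r) = -22*r (x(r) = -23*r + r = -22*r)
A = 77779 (A = (-210 + 613)*193 = 403*193 = 77779)
(x(49) - 1517) + A = (-22*49 - 1517) + 77779 = (-1078 - 1517) + 77779 = -2595 + 77779 = 75184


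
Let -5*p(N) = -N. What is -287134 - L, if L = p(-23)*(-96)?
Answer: -1437878/5 ≈ -2.8758e+5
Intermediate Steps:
p(N) = N/5 (p(N) = -(-1)*N/5 = N/5)
L = 2208/5 (L = ((⅕)*(-23))*(-96) = -23/5*(-96) = 2208/5 ≈ 441.60)
-287134 - L = -287134 - 1*2208/5 = -287134 - 2208/5 = -1437878/5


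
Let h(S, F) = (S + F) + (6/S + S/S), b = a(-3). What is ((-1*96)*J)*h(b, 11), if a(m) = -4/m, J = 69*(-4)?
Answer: 472512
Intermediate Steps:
J = -276
b = 4/3 (b = -4/(-3) = -4*(-⅓) = 4/3 ≈ 1.3333)
h(S, F) = 1 + F + S + 6/S (h(S, F) = (F + S) + (6/S + 1) = (F + S) + (1 + 6/S) = 1 + F + S + 6/S)
((-1*96)*J)*h(b, 11) = (-1*96*(-276))*(1 + 11 + 4/3 + 6/(4/3)) = (-96*(-276))*(1 + 11 + 4/3 + 6*(¾)) = 26496*(1 + 11 + 4/3 + 9/2) = 26496*(107/6) = 472512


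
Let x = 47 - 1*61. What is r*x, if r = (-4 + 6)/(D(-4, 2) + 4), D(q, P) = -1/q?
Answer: -112/17 ≈ -6.5882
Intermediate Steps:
x = -14 (x = 47 - 61 = -14)
r = 8/17 (r = (-4 + 6)/(-1/(-4) + 4) = 2/(-1*(-¼) + 4) = 2/(¼ + 4) = 2/(17/4) = 2*(4/17) = 8/17 ≈ 0.47059)
r*x = (8/17)*(-14) = -112/17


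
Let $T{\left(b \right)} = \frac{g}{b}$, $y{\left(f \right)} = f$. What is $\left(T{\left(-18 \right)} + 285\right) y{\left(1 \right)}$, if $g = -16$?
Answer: $\frac{2573}{9} \approx 285.89$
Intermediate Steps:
$T{\left(b \right)} = - \frac{16}{b}$
$\left(T{\left(-18 \right)} + 285\right) y{\left(1 \right)} = \left(- \frac{16}{-18} + 285\right) 1 = \left(\left(-16\right) \left(- \frac{1}{18}\right) + 285\right) 1 = \left(\frac{8}{9} + 285\right) 1 = \frac{2573}{9} \cdot 1 = \frac{2573}{9}$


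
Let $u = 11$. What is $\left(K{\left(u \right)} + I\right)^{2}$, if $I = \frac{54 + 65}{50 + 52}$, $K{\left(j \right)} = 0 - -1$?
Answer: $\frac{169}{36} \approx 4.6944$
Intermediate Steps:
$K{\left(j \right)} = 1$ ($K{\left(j \right)} = 0 + 1 = 1$)
$I = \frac{7}{6}$ ($I = \frac{119}{102} = 119 \cdot \frac{1}{102} = \frac{7}{6} \approx 1.1667$)
$\left(K{\left(u \right)} + I\right)^{2} = \left(1 + \frac{7}{6}\right)^{2} = \left(\frac{13}{6}\right)^{2} = \frac{169}{36}$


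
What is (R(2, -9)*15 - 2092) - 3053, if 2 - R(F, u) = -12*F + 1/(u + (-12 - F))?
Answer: -109350/23 ≈ -4754.3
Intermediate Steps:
R(F, u) = 2 - 1/(-12 + u - F) + 12*F (R(F, u) = 2 - (-12*F + 1/(u + (-12 - F))) = 2 - (-12*F + 1/(-12 + u - F)) = 2 - (1/(-12 + u - F) - 12*F) = 2 + (-1/(-12 + u - F) + 12*F) = 2 - 1/(-12 + u - F) + 12*F)
(R(2, -9)*15 - 2092) - 3053 = (((25 - 2*(-9) + 12*2**2 + 146*2 - 12*2*(-9))/(12 + 2 - 1*(-9)))*15 - 2092) - 3053 = (((25 + 18 + 12*4 + 292 + 216)/(12 + 2 + 9))*15 - 2092) - 3053 = (((25 + 18 + 48 + 292 + 216)/23)*15 - 2092) - 3053 = (((1/23)*599)*15 - 2092) - 3053 = ((599/23)*15 - 2092) - 3053 = (8985/23 - 2092) - 3053 = -39131/23 - 3053 = -109350/23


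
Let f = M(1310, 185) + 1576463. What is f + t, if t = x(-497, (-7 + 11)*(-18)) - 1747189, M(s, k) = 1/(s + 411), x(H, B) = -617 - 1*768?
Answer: -296203030/1721 ≈ -1.7211e+5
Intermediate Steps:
x(H, B) = -1385 (x(H, B) = -617 - 768 = -1385)
M(s, k) = 1/(411 + s)
f = 2713092824/1721 (f = 1/(411 + 1310) + 1576463 = 1/1721 + 1576463 = 2713092824/1721 ≈ 1.5765e+6)
t = -1748574 (t = -1385 - 1747189 = -1748574)
f + t = 2713092824/1721 - 1748574 = -296203030/1721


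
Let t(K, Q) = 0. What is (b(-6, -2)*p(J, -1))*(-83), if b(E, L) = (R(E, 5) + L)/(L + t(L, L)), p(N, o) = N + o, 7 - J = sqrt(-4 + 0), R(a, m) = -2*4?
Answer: -2490 + 830*I ≈ -2490.0 + 830.0*I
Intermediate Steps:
R(a, m) = -8
J = 7 - 2*I (J = 7 - sqrt(-4 + 0) = 7 - sqrt(-4) = 7 - 2*I ≈ 7.0 - 2.0*I)
b(E, L) = (-8 + L)/L (b(E, L) = (-8 + L)/(L + 0) = (-8 + L)/L)
(b(-6, -2)*p(J, -1))*(-83) = (((-8 - 2)/(-2))*((7 - 2*I) - 1))*(-83) = ((-1/2*(-10))*(6 - 2*I))*(-83) = (5*(6 - 2*I))*(-83) = (30 - 10*I)*(-83) = -2490 + 830*I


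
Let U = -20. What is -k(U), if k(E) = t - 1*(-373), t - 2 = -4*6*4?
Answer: -279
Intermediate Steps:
t = -94 (t = 2 - 4*6*4 = 2 - 24*4 = 2 - 96 = -94)
k(E) = 279 (k(E) = -94 - 1*(-373) = -94 + 373 = 279)
-k(U) = -1*279 = -279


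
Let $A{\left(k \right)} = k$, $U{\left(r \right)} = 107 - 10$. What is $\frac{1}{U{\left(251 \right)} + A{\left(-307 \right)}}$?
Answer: $- \frac{1}{210} \approx -0.0047619$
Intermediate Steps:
$U{\left(r \right)} = 97$ ($U{\left(r \right)} = 107 - 10 = 97$)
$\frac{1}{U{\left(251 \right)} + A{\left(-307 \right)}} = \frac{1}{97 - 307} = \frac{1}{-210} = - \frac{1}{210}$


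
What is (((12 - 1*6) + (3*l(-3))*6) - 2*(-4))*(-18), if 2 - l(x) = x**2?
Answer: 2016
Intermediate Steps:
l(x) = 2 - x**2
(((12 - 1*6) + (3*l(-3))*6) - 2*(-4))*(-18) = (((12 - 1*6) + (3*(2 - 1*(-3)**2))*6) - 2*(-4))*(-18) = (((12 - 6) + (3*(2 - 1*9))*6) + 8)*(-18) = ((6 + (3*(2 - 9))*6) + 8)*(-18) = ((6 + (3*(-7))*6) + 8)*(-18) = ((6 - 21*6) + 8)*(-18) = ((6 - 126) + 8)*(-18) = (-120 + 8)*(-18) = -112*(-18) = 2016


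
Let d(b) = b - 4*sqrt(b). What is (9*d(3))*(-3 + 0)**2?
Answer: 243 - 324*sqrt(3) ≈ -318.18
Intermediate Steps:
(9*d(3))*(-3 + 0)**2 = (9*(3 - 4*sqrt(3)))*(-3 + 0)**2 = (27 - 36*sqrt(3))*(-3)**2 = (27 - 36*sqrt(3))*9 = 243 - 324*sqrt(3)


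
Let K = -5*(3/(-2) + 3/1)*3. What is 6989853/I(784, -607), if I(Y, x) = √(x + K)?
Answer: -6989853*I*√2518/1259 ≈ -2.7859e+5*I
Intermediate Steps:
K = -45/2 (K = -5*(3*(-½) + 3*1)*3 = -5*(-3/2 + 3)*3 = -5*3/2*3 = -15/2*3 = -45/2 ≈ -22.500)
I(Y, x) = √(-45/2 + x) (I(Y, x) = √(x - 45/2) = √(-45/2 + x))
6989853/I(784, -607) = 6989853/((√(-90 + 4*(-607))/2)) = 6989853/((√(-90 - 2428)/2)) = 6989853/((√(-2518)/2)) = 6989853/(((I*√2518)/2)) = 6989853/((I*√2518/2)) = 6989853*(-I*√2518/1259) = -6989853*I*√2518/1259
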